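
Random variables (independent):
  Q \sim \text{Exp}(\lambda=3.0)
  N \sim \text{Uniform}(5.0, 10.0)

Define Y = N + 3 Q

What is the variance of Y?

For independent RVs: Var(aX + bY) = a²Var(X) + b²Var(Y)
Var(Q) = 0.11111111
Var(N) = 2.0833333
Var(Y) = 3²*0.11111111 + 1²*2.0833333
= 9*0.11111111 + 1*2.0833333 = 3.0833333

3.0833333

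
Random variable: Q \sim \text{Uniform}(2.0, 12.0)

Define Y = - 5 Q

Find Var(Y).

For Y = aQ + b: Var(Y) = a² * Var(Q)
Var(Q) = (12 - 2)^2/12 = 8.3333333
Var(Y) = (-5)² * 8.3333333 = 25 * 8.3333333 = 208.33333

208.33333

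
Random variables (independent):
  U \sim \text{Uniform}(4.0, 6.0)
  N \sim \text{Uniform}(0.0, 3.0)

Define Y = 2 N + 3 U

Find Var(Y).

For independent RVs: Var(aX + bY) = a²Var(X) + b²Var(Y)
Var(U) = 0.33333333
Var(N) = 0.75
Var(Y) = 3²*0.33333333 + 2²*0.75
= 9*0.33333333 + 4*0.75 = 6

6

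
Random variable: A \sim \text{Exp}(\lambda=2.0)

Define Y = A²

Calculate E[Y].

Using E[X²] = Var(X) + (E[X])²:
E[A] = 0.5
Var(A) = 1/2.0^2 = 0.25
E[A²] = 0.25 + 0.5² = 0.25 + 0.25 = 0.5

0.5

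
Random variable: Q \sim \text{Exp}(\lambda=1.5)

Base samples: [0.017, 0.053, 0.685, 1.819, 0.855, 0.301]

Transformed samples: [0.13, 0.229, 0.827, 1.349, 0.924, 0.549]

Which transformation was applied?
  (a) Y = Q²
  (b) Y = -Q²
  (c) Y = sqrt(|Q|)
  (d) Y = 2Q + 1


Checking option (c) Y = sqrt(|Q|):
  Q = 0.017 -> Y = 0.13 ✓
  Q = 0.053 -> Y = 0.229 ✓
  Q = 0.685 -> Y = 0.827 ✓
All samples match this transformation.

(c) sqrt(|Q|)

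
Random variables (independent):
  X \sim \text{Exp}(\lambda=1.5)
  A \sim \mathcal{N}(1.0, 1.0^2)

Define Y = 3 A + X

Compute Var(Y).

For independent RVs: Var(aX + bY) = a²Var(X) + b²Var(Y)
Var(X) = 0.44444444
Var(A) = 1
Var(Y) = 1²*0.44444444 + 3²*1
= 1*0.44444444 + 9*1 = 9.4444444

9.4444444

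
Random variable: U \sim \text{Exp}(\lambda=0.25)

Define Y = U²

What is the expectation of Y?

Using E[X²] = Var(X) + (E[X])²:
E[U] = 4
Var(U) = 1/0.25^2 = 16
E[U²] = 16 + 4² = 16 + 16 = 32

32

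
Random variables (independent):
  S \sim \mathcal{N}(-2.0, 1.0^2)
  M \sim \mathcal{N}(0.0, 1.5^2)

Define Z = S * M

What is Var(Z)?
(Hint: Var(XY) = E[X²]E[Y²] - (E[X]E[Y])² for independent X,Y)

Var(XY) = E[X²]E[Y²] - (E[X]E[Y])²
E[S] = -2, Var(S) = 1
E[M] = 0, Var(M) = 2.25
E[S²] = 1 + (-2)² = 5
E[M²] = 2.25 + 0² = 2.25
Var(Z) = 5*2.25 - (-2*0)²
= 11.25 - 0 = 11.25

11.25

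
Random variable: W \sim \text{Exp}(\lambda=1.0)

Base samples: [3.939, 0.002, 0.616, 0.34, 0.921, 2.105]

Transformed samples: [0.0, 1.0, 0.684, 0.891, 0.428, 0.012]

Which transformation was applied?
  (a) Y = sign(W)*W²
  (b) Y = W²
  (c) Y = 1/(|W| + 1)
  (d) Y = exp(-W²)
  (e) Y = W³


Checking option (d) Y = exp(-W²):
  W = 3.939 -> Y = 0.0 ✓
  W = 0.002 -> Y = 1.0 ✓
  W = 0.616 -> Y = 0.684 ✓
All samples match this transformation.

(d) exp(-W²)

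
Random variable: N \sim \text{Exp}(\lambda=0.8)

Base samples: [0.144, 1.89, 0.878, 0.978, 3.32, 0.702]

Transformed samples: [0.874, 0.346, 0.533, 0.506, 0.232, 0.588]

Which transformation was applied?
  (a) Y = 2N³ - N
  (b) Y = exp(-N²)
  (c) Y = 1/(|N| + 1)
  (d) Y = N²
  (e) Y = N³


Checking option (c) Y = 1/(|N| + 1):
  N = 0.144 -> Y = 0.874 ✓
  N = 1.89 -> Y = 0.346 ✓
  N = 0.878 -> Y = 0.533 ✓
All samples match this transformation.

(c) 1/(|N| + 1)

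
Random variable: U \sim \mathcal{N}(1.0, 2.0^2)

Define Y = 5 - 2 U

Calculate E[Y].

For Y = -2U + 5:
E[Y] = -2 * E[U] + 5
E[U] = 1.0 = 1
E[Y] = -2 * 1 + 5 = 3

3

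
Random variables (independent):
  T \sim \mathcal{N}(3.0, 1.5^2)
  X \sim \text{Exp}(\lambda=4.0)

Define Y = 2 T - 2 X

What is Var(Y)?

For independent RVs: Var(aX + bY) = a²Var(X) + b²Var(Y)
Var(T) = 2.25
Var(X) = 0.0625
Var(Y) = 2²*2.25 + (-2)²*0.0625
= 4*2.25 + 4*0.0625 = 9.25

9.25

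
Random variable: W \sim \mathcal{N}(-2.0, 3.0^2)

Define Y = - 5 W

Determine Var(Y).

For Y = aW + b: Var(Y) = a² * Var(W)
Var(W) = 3.0^2 = 9
Var(Y) = (-5)² * 9 = 25 * 9 = 225

225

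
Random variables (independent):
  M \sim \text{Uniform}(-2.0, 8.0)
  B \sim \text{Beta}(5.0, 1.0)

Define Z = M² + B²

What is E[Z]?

E[Z] = E[M²] + E[B²]
E[M²] = Var(M) + E[M]² = 8.3333333 + 9 = 17.333333
E[B²] = Var(B) + E[B]² = 0.01984127 + 0.69444444 = 0.71428571
E[Z] = 17.333333 + 0.71428571 = 18.047619

18.047619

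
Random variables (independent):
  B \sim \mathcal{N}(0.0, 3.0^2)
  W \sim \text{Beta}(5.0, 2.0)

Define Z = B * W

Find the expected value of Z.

For independent RVs: E[XY] = E[X]*E[Y]
E[B] = 0
E[W] = 0.71428571
E[Z] = 0 * 0.71428571 = 0

0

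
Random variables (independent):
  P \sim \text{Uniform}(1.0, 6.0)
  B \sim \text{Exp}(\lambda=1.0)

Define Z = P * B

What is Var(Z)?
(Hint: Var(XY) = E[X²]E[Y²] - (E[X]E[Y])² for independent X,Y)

Var(XY) = E[X²]E[Y²] - (E[X]E[Y])²
E[P] = 3.5, Var(P) = 2.0833333
E[B] = 1, Var(B) = 1
E[P²] = 2.0833333 + 3.5² = 14.333333
E[B²] = 1 + 1² = 2
Var(Z) = 14.333333*2 - (3.5*1)²
= 28.666667 - 12.25 = 16.416667

16.416667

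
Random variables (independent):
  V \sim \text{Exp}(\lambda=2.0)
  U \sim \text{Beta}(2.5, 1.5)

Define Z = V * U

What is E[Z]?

For independent RVs: E[XY] = E[X]*E[Y]
E[V] = 0.5
E[U] = 0.625
E[Z] = 0.5 * 0.625 = 0.3125

0.3125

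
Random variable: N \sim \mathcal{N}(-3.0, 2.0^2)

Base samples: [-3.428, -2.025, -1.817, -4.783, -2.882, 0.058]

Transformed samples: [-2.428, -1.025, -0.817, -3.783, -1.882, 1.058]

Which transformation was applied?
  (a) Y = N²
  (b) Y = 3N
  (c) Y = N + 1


Checking option (c) Y = N + 1:
  N = -3.428 -> Y = -2.428 ✓
  N = -2.025 -> Y = -1.025 ✓
  N = -1.817 -> Y = -0.817 ✓
All samples match this transformation.

(c) N + 1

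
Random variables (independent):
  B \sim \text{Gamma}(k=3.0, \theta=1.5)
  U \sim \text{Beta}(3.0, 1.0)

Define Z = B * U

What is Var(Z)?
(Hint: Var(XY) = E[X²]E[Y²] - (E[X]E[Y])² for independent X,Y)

Var(XY) = E[X²]E[Y²] - (E[X]E[Y])²
E[B] = 4.5, Var(B) = 6.75
E[U] = 0.75, Var(U) = 0.0375
E[B²] = 6.75 + 4.5² = 27
E[U²] = 0.0375 + 0.75² = 0.6
Var(Z) = 27*0.6 - (4.5*0.75)²
= 16.2 - 11.390625 = 4.809375

4.809375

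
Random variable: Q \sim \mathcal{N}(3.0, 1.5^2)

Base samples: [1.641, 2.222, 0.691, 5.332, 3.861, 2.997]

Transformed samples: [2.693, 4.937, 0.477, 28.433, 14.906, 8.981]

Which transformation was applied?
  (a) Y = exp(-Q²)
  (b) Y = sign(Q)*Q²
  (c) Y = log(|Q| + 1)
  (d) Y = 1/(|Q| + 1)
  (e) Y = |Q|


Checking option (b) Y = sign(Q)*Q²:
  Q = 1.641 -> Y = 2.693 ✓
  Q = 2.222 -> Y = 4.937 ✓
  Q = 0.691 -> Y = 0.477 ✓
All samples match this transformation.

(b) sign(Q)*Q²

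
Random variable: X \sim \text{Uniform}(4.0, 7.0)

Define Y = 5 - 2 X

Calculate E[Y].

For Y = -2X + 5:
E[Y] = -2 * E[X] + 5
E[X] = (4 + 7)/2 = 5.5
E[Y] = -2 * 5.5 + 5 = -6

-6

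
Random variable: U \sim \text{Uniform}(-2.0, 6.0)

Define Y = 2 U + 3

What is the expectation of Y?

For Y = 2U + 3:
E[Y] = 2 * E[U] + 3
E[U] = (-2 + 6)/2 = 2
E[Y] = 2 * 2 + 3 = 7

7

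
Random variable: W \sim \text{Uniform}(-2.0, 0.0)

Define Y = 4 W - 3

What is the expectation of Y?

For Y = 4W - 3:
E[Y] = 4 * E[W] - 3
E[W] = (-2 + 0)/2 = -1
E[Y] = 4 * (-1) - 3 = -7

-7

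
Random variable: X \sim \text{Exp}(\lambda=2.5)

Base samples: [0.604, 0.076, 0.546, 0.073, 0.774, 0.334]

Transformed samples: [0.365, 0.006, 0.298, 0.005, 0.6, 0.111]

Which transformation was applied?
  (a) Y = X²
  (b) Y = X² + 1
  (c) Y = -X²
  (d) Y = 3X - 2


Checking option (a) Y = X²:
  X = 0.604 -> Y = 0.365 ✓
  X = 0.076 -> Y = 0.006 ✓
  X = 0.546 -> Y = 0.298 ✓
All samples match this transformation.

(a) X²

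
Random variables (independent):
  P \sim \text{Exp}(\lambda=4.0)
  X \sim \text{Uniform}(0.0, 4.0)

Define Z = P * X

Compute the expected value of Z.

For independent RVs: E[XY] = E[X]*E[Y]
E[P] = 0.25
E[X] = 2
E[Z] = 0.25 * 2 = 0.5

0.5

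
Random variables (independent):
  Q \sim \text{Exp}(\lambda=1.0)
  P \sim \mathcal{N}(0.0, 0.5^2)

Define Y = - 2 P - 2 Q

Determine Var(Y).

For independent RVs: Var(aX + bY) = a²Var(X) + b²Var(Y)
Var(Q) = 1
Var(P) = 0.25
Var(Y) = (-2)²*1 + (-2)²*0.25
= 4*1 + 4*0.25 = 5

5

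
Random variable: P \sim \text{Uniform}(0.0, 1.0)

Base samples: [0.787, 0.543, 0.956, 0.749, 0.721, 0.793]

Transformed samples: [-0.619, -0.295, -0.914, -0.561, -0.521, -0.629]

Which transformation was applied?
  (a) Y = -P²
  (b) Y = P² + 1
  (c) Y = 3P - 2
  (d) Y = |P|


Checking option (a) Y = -P²:
  P = 0.787 -> Y = -0.619 ✓
  P = 0.543 -> Y = -0.295 ✓
  P = 0.956 -> Y = -0.914 ✓
All samples match this transformation.

(a) -P²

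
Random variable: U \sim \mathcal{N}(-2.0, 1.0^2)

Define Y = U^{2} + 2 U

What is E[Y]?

E[Y] = 1*E[U²] + 2*E[U]
E[U] = -2
E[U²] = Var(U) + (E[U])² = 1 + 4 = 5
E[Y] = 1*5 + 2*(-2) = 1

1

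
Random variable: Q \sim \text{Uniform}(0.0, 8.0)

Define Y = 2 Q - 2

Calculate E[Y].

For Y = 2Q - 2:
E[Y] = 2 * E[Q] - 2
E[Q] = (0 + 8)/2 = 4
E[Y] = 2 * 4 - 2 = 6

6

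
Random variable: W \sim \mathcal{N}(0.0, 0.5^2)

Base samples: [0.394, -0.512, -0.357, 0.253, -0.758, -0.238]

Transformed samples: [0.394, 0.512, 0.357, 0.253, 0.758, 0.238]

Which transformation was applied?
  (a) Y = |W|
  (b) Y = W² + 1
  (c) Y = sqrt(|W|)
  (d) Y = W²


Checking option (a) Y = |W|:
  W = 0.394 -> Y = 0.394 ✓
  W = -0.512 -> Y = 0.512 ✓
  W = -0.357 -> Y = 0.357 ✓
All samples match this transformation.

(a) |W|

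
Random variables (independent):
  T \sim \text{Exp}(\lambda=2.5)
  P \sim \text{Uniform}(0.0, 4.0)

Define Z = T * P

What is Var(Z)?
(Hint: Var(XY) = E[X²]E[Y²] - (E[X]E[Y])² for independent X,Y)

Var(XY) = E[X²]E[Y²] - (E[X]E[Y])²
E[T] = 0.4, Var(T) = 0.16
E[P] = 2, Var(P) = 1.3333333
E[T²] = 0.16 + 0.4² = 0.32
E[P²] = 1.3333333 + 2² = 5.3333333
Var(Z) = 0.32*5.3333333 - (0.4*2)²
= 1.7066667 - 0.64 = 1.0666667

1.0666667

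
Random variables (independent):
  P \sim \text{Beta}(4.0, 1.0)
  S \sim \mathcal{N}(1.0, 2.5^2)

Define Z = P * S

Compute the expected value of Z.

For independent RVs: E[XY] = E[X]*E[Y]
E[P] = 0.8
E[S] = 1
E[Z] = 0.8 * 1 = 0.8

0.8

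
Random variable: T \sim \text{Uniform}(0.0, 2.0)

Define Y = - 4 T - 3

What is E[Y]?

For Y = -4T - 3:
E[Y] = -4 * E[T] - 3
E[T] = (0 + 2)/2 = 1
E[Y] = -4 * 1 - 3 = -7

-7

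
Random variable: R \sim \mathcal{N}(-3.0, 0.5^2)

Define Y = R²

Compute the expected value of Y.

E[R²] = Var(R) + (E[R])² = 0.25 + 9 = 9.25

9.25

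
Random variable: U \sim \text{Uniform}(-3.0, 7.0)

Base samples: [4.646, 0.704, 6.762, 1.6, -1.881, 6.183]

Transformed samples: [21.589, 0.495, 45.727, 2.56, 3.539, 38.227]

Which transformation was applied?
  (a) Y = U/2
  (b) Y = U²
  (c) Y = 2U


Checking option (b) Y = U²:
  U = 4.646 -> Y = 21.589 ✓
  U = 0.704 -> Y = 0.495 ✓
  U = 6.762 -> Y = 45.727 ✓
All samples match this transformation.

(b) U²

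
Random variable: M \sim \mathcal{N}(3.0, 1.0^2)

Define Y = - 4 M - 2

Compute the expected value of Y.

For Y = -4M - 2:
E[Y] = -4 * E[M] - 2
E[M] = 3.0 = 3
E[Y] = -4 * 3 - 2 = -14

-14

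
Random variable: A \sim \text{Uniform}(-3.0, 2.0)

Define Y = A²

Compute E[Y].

E[A²] = Var(A) + (E[A])² = 2.0833333 + 0.25 = 2.3333333

2.3333333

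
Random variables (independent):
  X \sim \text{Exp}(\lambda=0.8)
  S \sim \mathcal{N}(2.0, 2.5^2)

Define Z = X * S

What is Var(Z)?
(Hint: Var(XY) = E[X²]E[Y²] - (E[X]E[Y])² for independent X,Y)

Var(XY) = E[X²]E[Y²] - (E[X]E[Y])²
E[X] = 1.25, Var(X) = 1.5625
E[S] = 2, Var(S) = 6.25
E[X²] = 1.5625 + 1.25² = 3.125
E[S²] = 6.25 + 2² = 10.25
Var(Z) = 3.125*10.25 - (1.25*2)²
= 32.03125 - 6.25 = 25.78125

25.78125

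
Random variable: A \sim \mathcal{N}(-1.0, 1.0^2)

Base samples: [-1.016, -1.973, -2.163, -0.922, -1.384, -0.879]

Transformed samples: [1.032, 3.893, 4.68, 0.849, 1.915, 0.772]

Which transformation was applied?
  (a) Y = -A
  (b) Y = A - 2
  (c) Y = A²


Checking option (c) Y = A²:
  A = -1.016 -> Y = 1.032 ✓
  A = -1.973 -> Y = 3.893 ✓
  A = -2.163 -> Y = 4.68 ✓
All samples match this transformation.

(c) A²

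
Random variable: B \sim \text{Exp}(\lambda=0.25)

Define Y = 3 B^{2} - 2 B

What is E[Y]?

E[Y] = 3*E[B²] - 2*E[B]
E[B] = 4
E[B²] = Var(B) + (E[B])² = 16 + 16 = 32
E[Y] = 3*32 - 2*4 = 88

88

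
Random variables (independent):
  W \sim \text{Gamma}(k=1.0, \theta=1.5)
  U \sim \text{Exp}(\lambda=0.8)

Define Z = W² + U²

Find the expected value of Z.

E[Z] = E[W²] + E[U²]
E[W²] = Var(W) + E[W]² = 2.25 + 2.25 = 4.5
E[U²] = Var(U) + E[U]² = 1.5625 + 1.5625 = 3.125
E[Z] = 4.5 + 3.125 = 7.625

7.625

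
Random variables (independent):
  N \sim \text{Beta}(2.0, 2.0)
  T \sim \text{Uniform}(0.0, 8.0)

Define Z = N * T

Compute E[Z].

For independent RVs: E[XY] = E[X]*E[Y]
E[N] = 0.5
E[T] = 4
E[Z] = 0.5 * 4 = 2

2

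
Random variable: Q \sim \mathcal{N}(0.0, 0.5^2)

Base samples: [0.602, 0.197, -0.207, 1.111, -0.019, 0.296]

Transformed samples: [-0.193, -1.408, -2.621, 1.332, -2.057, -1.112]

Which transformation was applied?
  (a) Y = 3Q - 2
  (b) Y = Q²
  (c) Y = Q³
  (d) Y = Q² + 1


Checking option (a) Y = 3Q - 2:
  Q = 0.602 -> Y = -0.193 ✓
  Q = 0.197 -> Y = -1.408 ✓
  Q = -0.207 -> Y = -2.621 ✓
All samples match this transformation.

(a) 3Q - 2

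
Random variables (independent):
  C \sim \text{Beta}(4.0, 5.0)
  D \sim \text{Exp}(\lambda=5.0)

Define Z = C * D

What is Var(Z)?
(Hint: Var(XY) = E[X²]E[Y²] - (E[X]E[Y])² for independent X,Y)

Var(XY) = E[X²]E[Y²] - (E[X]E[Y])²
E[C] = 0.44444444, Var(C) = 0.024691358
E[D] = 0.2, Var(D) = 0.04
E[C²] = 0.024691358 + 0.44444444² = 0.22222222
E[D²] = 0.04 + 0.2² = 0.08
Var(Z) = 0.22222222*0.08 - (0.44444444*0.2)²
= 0.017777778 - 0.0079012346 = 0.0098765432

0.0098765432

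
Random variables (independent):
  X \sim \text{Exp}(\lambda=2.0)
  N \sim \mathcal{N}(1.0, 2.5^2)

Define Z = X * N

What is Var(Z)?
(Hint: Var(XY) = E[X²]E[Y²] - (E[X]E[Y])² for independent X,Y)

Var(XY) = E[X²]E[Y²] - (E[X]E[Y])²
E[X] = 0.5, Var(X) = 0.25
E[N] = 1, Var(N) = 6.25
E[X²] = 0.25 + 0.5² = 0.5
E[N²] = 6.25 + 1² = 7.25
Var(Z) = 0.5*7.25 - (0.5*1)²
= 3.625 - 0.25 = 3.375

3.375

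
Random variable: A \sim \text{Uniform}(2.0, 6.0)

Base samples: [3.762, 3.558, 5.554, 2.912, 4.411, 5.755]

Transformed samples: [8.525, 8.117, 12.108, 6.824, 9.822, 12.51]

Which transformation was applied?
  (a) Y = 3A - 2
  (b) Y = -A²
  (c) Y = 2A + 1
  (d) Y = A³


Checking option (c) Y = 2A + 1:
  A = 3.762 -> Y = 8.525 ✓
  A = 3.558 -> Y = 8.117 ✓
  A = 5.554 -> Y = 12.108 ✓
All samples match this transformation.

(c) 2A + 1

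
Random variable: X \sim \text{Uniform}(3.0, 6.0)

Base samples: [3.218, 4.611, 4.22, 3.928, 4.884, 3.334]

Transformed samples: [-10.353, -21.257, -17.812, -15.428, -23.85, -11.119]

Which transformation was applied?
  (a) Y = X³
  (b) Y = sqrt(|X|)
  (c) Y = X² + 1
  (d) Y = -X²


Checking option (d) Y = -X²:
  X = 3.218 -> Y = -10.353 ✓
  X = 4.611 -> Y = -21.257 ✓
  X = 4.22 -> Y = -17.812 ✓
All samples match this transformation.

(d) -X²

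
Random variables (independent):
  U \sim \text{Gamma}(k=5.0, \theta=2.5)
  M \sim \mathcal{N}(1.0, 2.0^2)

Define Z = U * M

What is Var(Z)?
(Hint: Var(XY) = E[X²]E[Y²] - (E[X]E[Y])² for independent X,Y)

Var(XY) = E[X²]E[Y²] - (E[X]E[Y])²
E[U] = 12.5, Var(U) = 31.25
E[M] = 1, Var(M) = 4
E[U²] = 31.25 + 12.5² = 187.5
E[M²] = 4 + 1² = 5
Var(Z) = 187.5*5 - (12.5*1)²
= 937.5 - 156.25 = 781.25

781.25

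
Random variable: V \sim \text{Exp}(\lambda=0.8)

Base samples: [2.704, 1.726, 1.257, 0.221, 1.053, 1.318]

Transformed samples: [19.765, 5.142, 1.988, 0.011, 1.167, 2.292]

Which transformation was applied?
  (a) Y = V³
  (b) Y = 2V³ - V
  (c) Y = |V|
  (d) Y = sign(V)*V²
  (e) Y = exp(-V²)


Checking option (a) Y = V³:
  V = 2.704 -> Y = 19.765 ✓
  V = 1.726 -> Y = 5.142 ✓
  V = 1.257 -> Y = 1.988 ✓
All samples match this transformation.

(a) V³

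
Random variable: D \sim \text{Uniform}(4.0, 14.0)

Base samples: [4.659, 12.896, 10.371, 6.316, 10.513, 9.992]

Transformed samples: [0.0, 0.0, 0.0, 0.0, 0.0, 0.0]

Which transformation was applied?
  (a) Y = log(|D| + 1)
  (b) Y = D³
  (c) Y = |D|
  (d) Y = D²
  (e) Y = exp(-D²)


Checking option (e) Y = exp(-D²):
  D = 4.659 -> Y = 0.0 ✓
  D = 12.896 -> Y = 0.0 ✓
  D = 10.371 -> Y = 0.0 ✓
All samples match this transformation.

(e) exp(-D²)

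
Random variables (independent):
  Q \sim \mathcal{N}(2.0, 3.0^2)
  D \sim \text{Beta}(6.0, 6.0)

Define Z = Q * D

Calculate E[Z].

For independent RVs: E[XY] = E[X]*E[Y]
E[Q] = 2
E[D] = 0.5
E[Z] = 2 * 0.5 = 1

1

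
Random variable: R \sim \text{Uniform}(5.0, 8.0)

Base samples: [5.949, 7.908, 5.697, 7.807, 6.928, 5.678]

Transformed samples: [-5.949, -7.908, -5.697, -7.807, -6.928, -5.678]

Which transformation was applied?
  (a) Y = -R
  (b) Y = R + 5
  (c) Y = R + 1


Checking option (a) Y = -R:
  R = 5.949 -> Y = -5.949 ✓
  R = 7.908 -> Y = -7.908 ✓
  R = 5.697 -> Y = -5.697 ✓
All samples match this transformation.

(a) -R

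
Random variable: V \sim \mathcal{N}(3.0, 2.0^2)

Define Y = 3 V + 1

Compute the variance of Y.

For Y = aV + b: Var(Y) = a² * Var(V)
Var(V) = 2.0^2 = 4
Var(Y) = 3² * 4 = 9 * 4 = 36

36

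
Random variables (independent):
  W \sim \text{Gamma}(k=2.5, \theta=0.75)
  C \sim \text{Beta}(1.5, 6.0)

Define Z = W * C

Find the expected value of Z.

For independent RVs: E[XY] = E[X]*E[Y]
E[W] = 1.875
E[C] = 0.2
E[Z] = 1.875 * 0.2 = 0.375

0.375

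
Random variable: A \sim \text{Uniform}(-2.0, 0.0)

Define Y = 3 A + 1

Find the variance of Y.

For Y = aA + b: Var(Y) = a² * Var(A)
Var(A) = (0 + 2)^2/12 = 0.33333333
Var(Y) = 3² * 0.33333333 = 9 * 0.33333333 = 3

3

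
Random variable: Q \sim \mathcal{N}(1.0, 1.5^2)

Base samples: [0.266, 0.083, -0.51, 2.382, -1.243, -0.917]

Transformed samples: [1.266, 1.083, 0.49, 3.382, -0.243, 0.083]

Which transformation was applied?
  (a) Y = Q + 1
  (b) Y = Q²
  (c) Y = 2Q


Checking option (a) Y = Q + 1:
  Q = 0.266 -> Y = 1.266 ✓
  Q = 0.083 -> Y = 1.083 ✓
  Q = -0.51 -> Y = 0.49 ✓
All samples match this transformation.

(a) Q + 1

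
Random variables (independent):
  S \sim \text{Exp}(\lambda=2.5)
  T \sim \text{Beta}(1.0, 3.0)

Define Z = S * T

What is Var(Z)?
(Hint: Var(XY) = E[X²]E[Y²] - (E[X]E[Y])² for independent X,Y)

Var(XY) = E[X²]E[Y²] - (E[X]E[Y])²
E[S] = 0.4, Var(S) = 0.16
E[T] = 0.25, Var(T) = 0.0375
E[S²] = 0.16 + 0.4² = 0.32
E[T²] = 0.0375 + 0.25² = 0.1
Var(Z) = 0.32*0.1 - (0.4*0.25)²
= 0.032 - 0.01 = 0.022

0.022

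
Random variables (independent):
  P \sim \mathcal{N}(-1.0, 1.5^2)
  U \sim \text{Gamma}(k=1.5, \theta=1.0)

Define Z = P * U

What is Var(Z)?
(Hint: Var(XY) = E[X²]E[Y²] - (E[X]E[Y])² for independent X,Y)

Var(XY) = E[X²]E[Y²] - (E[X]E[Y])²
E[P] = -1, Var(P) = 2.25
E[U] = 1.5, Var(U) = 1.5
E[P²] = 2.25 + (-1)² = 3.25
E[U²] = 1.5 + 1.5² = 3.75
Var(Z) = 3.25*3.75 - (-1*1.5)²
= 12.1875 - 2.25 = 9.9375

9.9375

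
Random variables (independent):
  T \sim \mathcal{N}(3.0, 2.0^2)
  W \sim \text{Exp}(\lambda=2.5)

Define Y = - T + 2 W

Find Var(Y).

For independent RVs: Var(aX + bY) = a²Var(X) + b²Var(Y)
Var(T) = 4
Var(W) = 0.16
Var(Y) = (-1)²*4 + 2²*0.16
= 1*4 + 4*0.16 = 4.64

4.64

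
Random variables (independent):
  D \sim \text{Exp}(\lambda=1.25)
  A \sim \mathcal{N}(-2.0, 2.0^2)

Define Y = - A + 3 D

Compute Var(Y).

For independent RVs: Var(aX + bY) = a²Var(X) + b²Var(Y)
Var(D) = 0.64
Var(A) = 4
Var(Y) = 3²*0.64 + (-1)²*4
= 9*0.64 + 1*4 = 9.76

9.76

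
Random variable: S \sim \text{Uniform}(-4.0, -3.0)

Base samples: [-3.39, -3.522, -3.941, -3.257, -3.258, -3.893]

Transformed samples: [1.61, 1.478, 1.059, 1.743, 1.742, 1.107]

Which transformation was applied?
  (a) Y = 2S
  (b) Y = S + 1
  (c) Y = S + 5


Checking option (c) Y = S + 5:
  S = -3.39 -> Y = 1.61 ✓
  S = -3.522 -> Y = 1.478 ✓
  S = -3.941 -> Y = 1.059 ✓
All samples match this transformation.

(c) S + 5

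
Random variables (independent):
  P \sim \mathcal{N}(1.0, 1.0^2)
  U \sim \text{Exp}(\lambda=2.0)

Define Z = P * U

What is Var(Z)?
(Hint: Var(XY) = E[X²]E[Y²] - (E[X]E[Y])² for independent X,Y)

Var(XY) = E[X²]E[Y²] - (E[X]E[Y])²
E[P] = 1, Var(P) = 1
E[U] = 0.5, Var(U) = 0.25
E[P²] = 1 + 1² = 2
E[U²] = 0.25 + 0.5² = 0.5
Var(Z) = 2*0.5 - (1*0.5)²
= 1 - 0.25 = 0.75

0.75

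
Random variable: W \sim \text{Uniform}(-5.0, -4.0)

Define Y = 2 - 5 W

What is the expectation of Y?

For Y = -5W + 2:
E[Y] = -5 * E[W] + 2
E[W] = (-5 - 4)/2 = -4.5
E[Y] = -5 * (-4.5) + 2 = 24.5

24.5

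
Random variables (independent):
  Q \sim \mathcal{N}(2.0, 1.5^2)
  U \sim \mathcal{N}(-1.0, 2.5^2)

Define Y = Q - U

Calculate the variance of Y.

For independent RVs: Var(aX + bY) = a²Var(X) + b²Var(Y)
Var(Q) = 2.25
Var(U) = 6.25
Var(Y) = 1²*2.25 + (-1)²*6.25
= 1*2.25 + 1*6.25 = 8.5

8.5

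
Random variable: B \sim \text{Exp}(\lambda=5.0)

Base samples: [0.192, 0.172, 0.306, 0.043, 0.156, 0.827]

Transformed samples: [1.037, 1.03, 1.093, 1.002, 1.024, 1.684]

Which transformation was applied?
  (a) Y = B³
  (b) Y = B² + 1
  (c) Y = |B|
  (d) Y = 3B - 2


Checking option (b) Y = B² + 1:
  B = 0.192 -> Y = 1.037 ✓
  B = 0.172 -> Y = 1.03 ✓
  B = 0.306 -> Y = 1.093 ✓
All samples match this transformation.

(b) B² + 1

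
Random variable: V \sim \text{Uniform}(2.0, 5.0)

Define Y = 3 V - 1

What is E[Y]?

For Y = 3V - 1:
E[Y] = 3 * E[V] - 1
E[V] = (2 + 5)/2 = 3.5
E[Y] = 3 * 3.5 - 1 = 9.5

9.5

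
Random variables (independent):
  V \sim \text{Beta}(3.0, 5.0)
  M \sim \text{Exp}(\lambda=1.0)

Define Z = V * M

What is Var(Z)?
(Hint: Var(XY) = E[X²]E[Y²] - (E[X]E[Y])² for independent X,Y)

Var(XY) = E[X²]E[Y²] - (E[X]E[Y])²
E[V] = 0.375, Var(V) = 0.026041667
E[M] = 1, Var(M) = 1
E[V²] = 0.026041667 + 0.375² = 0.16666667
E[M²] = 1 + 1² = 2
Var(Z) = 0.16666667*2 - (0.375*1)²
= 0.33333333 - 0.140625 = 0.19270833

0.19270833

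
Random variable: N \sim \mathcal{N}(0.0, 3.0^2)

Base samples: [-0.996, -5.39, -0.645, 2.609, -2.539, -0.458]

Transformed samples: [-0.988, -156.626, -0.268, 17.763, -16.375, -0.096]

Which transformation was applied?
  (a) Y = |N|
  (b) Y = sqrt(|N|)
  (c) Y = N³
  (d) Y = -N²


Checking option (c) Y = N³:
  N = -0.996 -> Y = -0.988 ✓
  N = -5.39 -> Y = -156.626 ✓
  N = -0.645 -> Y = -0.268 ✓
All samples match this transformation.

(c) N³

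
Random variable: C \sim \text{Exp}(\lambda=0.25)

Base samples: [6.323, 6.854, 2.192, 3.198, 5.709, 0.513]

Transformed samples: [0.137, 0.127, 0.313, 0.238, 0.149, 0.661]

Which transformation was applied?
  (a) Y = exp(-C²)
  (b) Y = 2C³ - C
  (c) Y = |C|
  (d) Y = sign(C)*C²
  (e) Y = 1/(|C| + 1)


Checking option (e) Y = 1/(|C| + 1):
  C = 6.323 -> Y = 0.137 ✓
  C = 6.854 -> Y = 0.127 ✓
  C = 2.192 -> Y = 0.313 ✓
All samples match this transformation.

(e) 1/(|C| + 1)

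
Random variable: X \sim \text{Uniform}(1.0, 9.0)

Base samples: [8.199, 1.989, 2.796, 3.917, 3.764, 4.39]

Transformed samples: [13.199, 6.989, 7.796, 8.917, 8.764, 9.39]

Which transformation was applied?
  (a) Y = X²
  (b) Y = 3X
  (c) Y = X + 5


Checking option (c) Y = X + 5:
  X = 8.199 -> Y = 13.199 ✓
  X = 1.989 -> Y = 6.989 ✓
  X = 2.796 -> Y = 7.796 ✓
All samples match this transformation.

(c) X + 5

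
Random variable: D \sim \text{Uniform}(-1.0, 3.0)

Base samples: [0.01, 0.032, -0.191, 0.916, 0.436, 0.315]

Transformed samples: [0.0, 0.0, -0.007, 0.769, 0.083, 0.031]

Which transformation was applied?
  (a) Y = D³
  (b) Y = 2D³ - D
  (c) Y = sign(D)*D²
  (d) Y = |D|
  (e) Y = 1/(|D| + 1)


Checking option (a) Y = D³:
  D = 0.01 -> Y = 0.0 ✓
  D = 0.032 -> Y = 0.0 ✓
  D = -0.191 -> Y = -0.007 ✓
All samples match this transformation.

(a) D³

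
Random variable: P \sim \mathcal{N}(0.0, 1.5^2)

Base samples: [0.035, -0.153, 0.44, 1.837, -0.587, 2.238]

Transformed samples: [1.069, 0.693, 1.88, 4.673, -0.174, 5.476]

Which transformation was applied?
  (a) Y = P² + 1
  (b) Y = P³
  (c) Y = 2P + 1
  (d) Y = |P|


Checking option (c) Y = 2P + 1:
  P = 0.035 -> Y = 1.069 ✓
  P = -0.153 -> Y = 0.693 ✓
  P = 0.44 -> Y = 1.88 ✓
All samples match this transformation.

(c) 2P + 1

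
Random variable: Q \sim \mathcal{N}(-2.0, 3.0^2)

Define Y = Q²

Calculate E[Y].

Using E[X²] = Var(X) + (E[X])²:
E[Q] = -2
Var(Q) = 3.0^2 = 9
E[Q²] = 9 + (-2)² = 9 + 4 = 13

13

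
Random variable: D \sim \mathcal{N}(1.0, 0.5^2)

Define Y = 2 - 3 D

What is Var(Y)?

For Y = aD + b: Var(Y) = a² * Var(D)
Var(D) = 0.5^2 = 0.25
Var(Y) = (-3)² * 0.25 = 9 * 0.25 = 2.25

2.25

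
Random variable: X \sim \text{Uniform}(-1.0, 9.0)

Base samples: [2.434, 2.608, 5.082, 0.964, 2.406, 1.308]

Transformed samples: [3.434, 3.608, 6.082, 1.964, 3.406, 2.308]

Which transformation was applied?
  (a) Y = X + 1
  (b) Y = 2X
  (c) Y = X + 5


Checking option (a) Y = X + 1:
  X = 2.434 -> Y = 3.434 ✓
  X = 2.608 -> Y = 3.608 ✓
  X = 5.082 -> Y = 6.082 ✓
All samples match this transformation.

(a) X + 1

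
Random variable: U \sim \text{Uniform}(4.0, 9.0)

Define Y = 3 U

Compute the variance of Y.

For Y = aU + b: Var(Y) = a² * Var(U)
Var(U) = (9 - 4)^2/12 = 2.0833333
Var(Y) = 3² * 2.0833333 = 9 * 2.0833333 = 18.75

18.75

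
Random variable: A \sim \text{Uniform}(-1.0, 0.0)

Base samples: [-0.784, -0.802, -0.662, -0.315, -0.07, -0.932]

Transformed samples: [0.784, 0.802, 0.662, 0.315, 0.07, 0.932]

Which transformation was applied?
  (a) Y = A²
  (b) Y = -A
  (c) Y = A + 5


Checking option (b) Y = -A:
  A = -0.784 -> Y = 0.784 ✓
  A = -0.802 -> Y = 0.802 ✓
  A = -0.662 -> Y = 0.662 ✓
All samples match this transformation.

(b) -A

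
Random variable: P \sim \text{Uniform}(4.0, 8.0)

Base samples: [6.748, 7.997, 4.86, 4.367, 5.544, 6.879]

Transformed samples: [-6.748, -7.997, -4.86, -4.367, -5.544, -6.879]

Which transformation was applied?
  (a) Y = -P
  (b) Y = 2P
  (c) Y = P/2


Checking option (a) Y = -P:
  P = 6.748 -> Y = -6.748 ✓
  P = 7.997 -> Y = -7.997 ✓
  P = 4.86 -> Y = -4.86 ✓
All samples match this transformation.

(a) -P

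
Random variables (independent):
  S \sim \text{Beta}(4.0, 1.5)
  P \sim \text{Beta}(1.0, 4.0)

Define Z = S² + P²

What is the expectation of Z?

E[Z] = E[S²] + E[P²]
E[S²] = Var(S) + E[S]² = 0.03051494 + 0.52892562 = 0.55944056
E[P²] = Var(P) + E[P]² = 0.026666667 + 0.04 = 0.066666667
E[Z] = 0.55944056 + 0.066666667 = 0.62610723

0.62610723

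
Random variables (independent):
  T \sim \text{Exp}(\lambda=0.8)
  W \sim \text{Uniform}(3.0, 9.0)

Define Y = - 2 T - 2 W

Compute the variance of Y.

For independent RVs: Var(aX + bY) = a²Var(X) + b²Var(Y)
Var(T) = 1.5625
Var(W) = 3
Var(Y) = (-2)²*1.5625 + (-2)²*3
= 4*1.5625 + 4*3 = 18.25

18.25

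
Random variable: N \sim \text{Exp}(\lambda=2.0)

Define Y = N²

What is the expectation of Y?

Using E[X²] = Var(X) + (E[X])²:
E[N] = 0.5
Var(N) = 1/2.0^2 = 0.25
E[N²] = 0.25 + 0.5² = 0.25 + 0.25 = 0.5

0.5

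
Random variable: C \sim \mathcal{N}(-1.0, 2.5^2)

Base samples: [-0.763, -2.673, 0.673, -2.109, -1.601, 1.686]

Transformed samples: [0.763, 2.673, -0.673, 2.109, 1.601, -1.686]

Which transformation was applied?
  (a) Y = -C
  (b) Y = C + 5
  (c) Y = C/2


Checking option (a) Y = -C:
  C = -0.763 -> Y = 0.763 ✓
  C = -2.673 -> Y = 2.673 ✓
  C = 0.673 -> Y = -0.673 ✓
All samples match this transformation.

(a) -C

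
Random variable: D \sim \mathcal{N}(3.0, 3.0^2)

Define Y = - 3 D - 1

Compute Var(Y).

For Y = aD + b: Var(Y) = a² * Var(D)
Var(D) = 3.0^2 = 9
Var(Y) = (-3)² * 9 = 9 * 9 = 81

81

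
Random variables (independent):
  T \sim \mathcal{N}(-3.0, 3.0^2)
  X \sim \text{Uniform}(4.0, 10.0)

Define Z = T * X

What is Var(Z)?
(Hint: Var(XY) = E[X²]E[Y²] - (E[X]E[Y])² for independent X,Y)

Var(XY) = E[X²]E[Y²] - (E[X]E[Y])²
E[T] = -3, Var(T) = 9
E[X] = 7, Var(X) = 3
E[T²] = 9 + (-3)² = 18
E[X²] = 3 + 7² = 52
Var(Z) = 18*52 - (-3*7)²
= 936 - 441 = 495

495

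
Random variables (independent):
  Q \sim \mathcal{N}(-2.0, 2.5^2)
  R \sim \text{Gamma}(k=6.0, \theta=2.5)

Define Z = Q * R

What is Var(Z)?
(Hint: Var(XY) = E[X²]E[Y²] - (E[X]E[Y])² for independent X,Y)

Var(XY) = E[X²]E[Y²] - (E[X]E[Y])²
E[Q] = -2, Var(Q) = 6.25
E[R] = 15, Var(R) = 37.5
E[Q²] = 6.25 + (-2)² = 10.25
E[R²] = 37.5 + 15² = 262.5
Var(Z) = 10.25*262.5 - (-2*15)²
= 2690.625 - 900 = 1790.625

1790.625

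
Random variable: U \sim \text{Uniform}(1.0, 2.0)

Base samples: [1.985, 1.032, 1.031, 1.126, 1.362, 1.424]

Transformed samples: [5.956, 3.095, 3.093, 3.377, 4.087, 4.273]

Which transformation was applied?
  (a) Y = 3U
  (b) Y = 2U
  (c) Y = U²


Checking option (a) Y = 3U:
  U = 1.985 -> Y = 5.956 ✓
  U = 1.032 -> Y = 3.095 ✓
  U = 1.031 -> Y = 3.093 ✓
All samples match this transformation.

(a) 3U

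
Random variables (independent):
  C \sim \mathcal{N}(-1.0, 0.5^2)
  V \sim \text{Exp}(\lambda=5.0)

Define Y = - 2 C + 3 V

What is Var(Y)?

For independent RVs: Var(aX + bY) = a²Var(X) + b²Var(Y)
Var(C) = 0.25
Var(V) = 0.04
Var(Y) = (-2)²*0.25 + 3²*0.04
= 4*0.25 + 9*0.04 = 1.36

1.36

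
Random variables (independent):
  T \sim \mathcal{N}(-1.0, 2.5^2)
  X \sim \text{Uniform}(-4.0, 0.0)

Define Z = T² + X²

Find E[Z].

E[Z] = E[T²] + E[X²]
E[T²] = Var(T) + E[T]² = 6.25 + 1 = 7.25
E[X²] = Var(X) + E[X]² = 1.3333333 + 4 = 5.3333333
E[Z] = 7.25 + 5.3333333 = 12.583333

12.583333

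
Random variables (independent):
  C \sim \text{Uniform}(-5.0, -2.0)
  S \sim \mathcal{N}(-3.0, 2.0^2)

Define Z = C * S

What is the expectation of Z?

For independent RVs: E[XY] = E[X]*E[Y]
E[C] = -3.5
E[S] = -3
E[Z] = -3.5 * (-3) = 10.5

10.5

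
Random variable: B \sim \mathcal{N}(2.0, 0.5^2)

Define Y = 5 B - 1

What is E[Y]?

For Y = 5B - 1:
E[Y] = 5 * E[B] - 1
E[B] = 2.0 = 2
E[Y] = 5 * 2 - 1 = 9

9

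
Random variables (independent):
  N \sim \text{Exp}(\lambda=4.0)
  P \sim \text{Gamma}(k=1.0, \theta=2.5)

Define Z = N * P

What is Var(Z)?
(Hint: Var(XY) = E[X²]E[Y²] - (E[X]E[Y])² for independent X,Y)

Var(XY) = E[X²]E[Y²] - (E[X]E[Y])²
E[N] = 0.25, Var(N) = 0.0625
E[P] = 2.5, Var(P) = 6.25
E[N²] = 0.0625 + 0.25² = 0.125
E[P²] = 6.25 + 2.5² = 12.5
Var(Z) = 0.125*12.5 - (0.25*2.5)²
= 1.5625 - 0.390625 = 1.171875

1.171875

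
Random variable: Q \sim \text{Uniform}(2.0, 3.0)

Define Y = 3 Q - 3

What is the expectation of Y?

For Y = 3Q - 3:
E[Y] = 3 * E[Q] - 3
E[Q] = (2 + 3)/2 = 2.5
E[Y] = 3 * 2.5 - 3 = 4.5

4.5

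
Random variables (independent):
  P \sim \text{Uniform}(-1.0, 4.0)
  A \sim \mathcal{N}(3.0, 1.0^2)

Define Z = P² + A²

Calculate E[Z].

E[Z] = E[P²] + E[A²]
E[P²] = Var(P) + E[P]² = 2.0833333 + 2.25 = 4.3333333
E[A²] = Var(A) + E[A]² = 1 + 9 = 10
E[Z] = 4.3333333 + 10 = 14.333333

14.333333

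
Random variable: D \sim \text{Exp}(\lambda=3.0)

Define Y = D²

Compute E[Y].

E[D²] = Var(D) + (E[D])² = 0.11111111 + 0.11111111 = 0.22222222

0.22222222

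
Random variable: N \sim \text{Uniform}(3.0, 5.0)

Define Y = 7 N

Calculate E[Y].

For Y = 7N:
E[Y] = 7 * E[N]
E[N] = (3 + 5)/2 = 4
E[Y] = 7 * 4 = 28

28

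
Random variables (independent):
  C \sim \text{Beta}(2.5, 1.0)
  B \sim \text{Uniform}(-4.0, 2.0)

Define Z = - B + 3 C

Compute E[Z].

E[Z] = 3*E[C] - 1*E[B]
E[C] = 0.71428571
E[B] = -1
E[Z] = 3*0.71428571 - 1*(-1) = 3.1428571

3.1428571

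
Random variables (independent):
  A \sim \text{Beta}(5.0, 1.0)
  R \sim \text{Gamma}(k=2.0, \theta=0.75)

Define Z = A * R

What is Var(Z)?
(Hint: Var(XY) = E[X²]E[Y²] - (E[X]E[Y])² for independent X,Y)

Var(XY) = E[X²]E[Y²] - (E[X]E[Y])²
E[A] = 0.83333333, Var(A) = 0.01984127
E[R] = 1.5, Var(R) = 1.125
E[A²] = 0.01984127 + 0.83333333² = 0.71428571
E[R²] = 1.125 + 1.5² = 3.375
Var(Z) = 0.71428571*3.375 - (0.83333333*1.5)²
= 2.4107143 - 1.5625 = 0.84821429

0.84821429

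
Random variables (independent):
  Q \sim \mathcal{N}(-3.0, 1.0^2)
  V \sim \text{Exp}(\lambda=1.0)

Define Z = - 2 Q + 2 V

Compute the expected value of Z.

E[Z] = -2*E[Q] + 2*E[V]
E[Q] = -3
E[V] = 1
E[Z] = -2*(-3) + 2*1 = 8

8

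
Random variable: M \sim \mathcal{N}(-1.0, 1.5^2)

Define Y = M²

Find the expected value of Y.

Using E[X²] = Var(X) + (E[X])²:
E[M] = -1
Var(M) = 1.5^2 = 2.25
E[M²] = 2.25 + (-1)² = 2.25 + 1 = 3.25

3.25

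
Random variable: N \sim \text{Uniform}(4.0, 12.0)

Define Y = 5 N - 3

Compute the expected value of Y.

For Y = 5N - 3:
E[Y] = 5 * E[N] - 3
E[N] = (4 + 12)/2 = 8
E[Y] = 5 * 8 - 3 = 37

37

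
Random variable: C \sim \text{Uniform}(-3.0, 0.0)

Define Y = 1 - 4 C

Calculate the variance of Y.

For Y = aC + b: Var(Y) = a² * Var(C)
Var(C) = (0 + 3)^2/12 = 0.75
Var(Y) = (-4)² * 0.75 = 16 * 0.75 = 12

12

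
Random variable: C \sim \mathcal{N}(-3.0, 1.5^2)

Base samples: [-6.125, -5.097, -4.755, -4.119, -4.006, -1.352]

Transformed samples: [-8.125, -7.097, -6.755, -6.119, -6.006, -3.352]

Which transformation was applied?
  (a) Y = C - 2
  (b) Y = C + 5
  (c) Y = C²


Checking option (a) Y = C - 2:
  C = -6.125 -> Y = -8.125 ✓
  C = -5.097 -> Y = -7.097 ✓
  C = -4.755 -> Y = -6.755 ✓
All samples match this transformation.

(a) C - 2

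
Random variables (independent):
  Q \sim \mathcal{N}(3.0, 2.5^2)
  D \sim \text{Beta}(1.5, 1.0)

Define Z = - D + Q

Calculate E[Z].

E[Z] = 1*E[Q] - 1*E[D]
E[Q] = 3
E[D] = 0.6
E[Z] = 1*3 - 1*0.6 = 2.4

2.4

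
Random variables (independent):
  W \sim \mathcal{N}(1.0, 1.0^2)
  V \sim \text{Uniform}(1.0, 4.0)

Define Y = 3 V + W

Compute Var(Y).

For independent RVs: Var(aX + bY) = a²Var(X) + b²Var(Y)
Var(W) = 1
Var(V) = 0.75
Var(Y) = 1²*1 + 3²*0.75
= 1*1 + 9*0.75 = 7.75

7.75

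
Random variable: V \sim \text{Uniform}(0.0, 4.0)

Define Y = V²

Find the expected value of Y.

Using E[X²] = Var(X) + (E[X])²:
E[V] = 2
Var(V) = (4 - 0)^2/12 = 1.3333333
E[V²] = 1.3333333 + 2² = 1.3333333 + 4 = 5.3333333

5.3333333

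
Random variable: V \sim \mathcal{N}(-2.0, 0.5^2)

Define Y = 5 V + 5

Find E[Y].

For Y = 5V + 5:
E[Y] = 5 * E[V] + 5
E[V] = -2.0 = -2
E[Y] = 5 * (-2) + 5 = -5

-5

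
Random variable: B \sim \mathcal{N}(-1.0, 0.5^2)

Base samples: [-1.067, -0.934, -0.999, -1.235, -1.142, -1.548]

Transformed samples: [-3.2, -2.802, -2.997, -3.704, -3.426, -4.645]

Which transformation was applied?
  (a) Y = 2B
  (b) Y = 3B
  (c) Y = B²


Checking option (b) Y = 3B:
  B = -1.067 -> Y = -3.2 ✓
  B = -0.934 -> Y = -2.802 ✓
  B = -0.999 -> Y = -2.997 ✓
All samples match this transformation.

(b) 3B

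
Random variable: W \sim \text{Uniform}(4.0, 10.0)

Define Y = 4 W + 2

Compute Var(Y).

For Y = aW + b: Var(Y) = a² * Var(W)
Var(W) = (10 - 4)^2/12 = 3
Var(Y) = 4² * 3 = 16 * 3 = 48

48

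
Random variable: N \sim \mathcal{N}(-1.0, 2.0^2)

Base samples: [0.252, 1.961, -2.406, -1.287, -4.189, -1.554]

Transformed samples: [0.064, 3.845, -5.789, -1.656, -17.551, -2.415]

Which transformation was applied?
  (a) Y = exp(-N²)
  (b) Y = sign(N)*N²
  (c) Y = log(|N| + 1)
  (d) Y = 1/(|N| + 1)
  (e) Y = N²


Checking option (b) Y = sign(N)*N²:
  N = 0.252 -> Y = 0.064 ✓
  N = 1.961 -> Y = 3.845 ✓
  N = -2.406 -> Y = -5.789 ✓
All samples match this transformation.

(b) sign(N)*N²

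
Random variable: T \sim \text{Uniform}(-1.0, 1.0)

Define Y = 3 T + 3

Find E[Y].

For Y = 3T + 3:
E[Y] = 3 * E[T] + 3
E[T] = (-1 + 1)/2 = 0
E[Y] = 3 * 0 + 3 = 3

3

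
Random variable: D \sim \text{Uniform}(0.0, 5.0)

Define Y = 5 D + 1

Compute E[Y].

For Y = 5D + 1:
E[Y] = 5 * E[D] + 1
E[D] = (0 + 5)/2 = 2.5
E[Y] = 5 * 2.5 + 1 = 13.5

13.5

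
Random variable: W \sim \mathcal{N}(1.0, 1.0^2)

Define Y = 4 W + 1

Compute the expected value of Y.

For Y = 4W + 1:
E[Y] = 4 * E[W] + 1
E[W] = 1.0 = 1
E[Y] = 4 * 1 + 1 = 5

5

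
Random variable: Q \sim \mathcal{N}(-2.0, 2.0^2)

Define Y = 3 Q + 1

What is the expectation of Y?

For Y = 3Q + 1:
E[Y] = 3 * E[Q] + 1
E[Q] = -2.0 = -2
E[Y] = 3 * (-2) + 1 = -5

-5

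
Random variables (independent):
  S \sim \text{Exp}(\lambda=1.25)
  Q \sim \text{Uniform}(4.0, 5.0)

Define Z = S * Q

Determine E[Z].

For independent RVs: E[XY] = E[X]*E[Y]
E[S] = 0.8
E[Q] = 4.5
E[Z] = 0.8 * 4.5 = 3.6

3.6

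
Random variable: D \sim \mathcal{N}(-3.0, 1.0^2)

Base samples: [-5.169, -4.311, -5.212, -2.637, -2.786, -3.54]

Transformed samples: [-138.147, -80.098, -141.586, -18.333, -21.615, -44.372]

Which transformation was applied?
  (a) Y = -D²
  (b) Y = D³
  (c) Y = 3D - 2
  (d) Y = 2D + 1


Checking option (b) Y = D³:
  D = -5.169 -> Y = -138.147 ✓
  D = -4.311 -> Y = -80.098 ✓
  D = -5.212 -> Y = -141.586 ✓
All samples match this transformation.

(b) D³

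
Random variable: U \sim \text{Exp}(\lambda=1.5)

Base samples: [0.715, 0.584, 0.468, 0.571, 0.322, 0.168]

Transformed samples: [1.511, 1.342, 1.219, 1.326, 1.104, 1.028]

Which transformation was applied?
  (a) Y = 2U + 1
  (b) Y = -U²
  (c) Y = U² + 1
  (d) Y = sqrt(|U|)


Checking option (c) Y = U² + 1:
  U = 0.715 -> Y = 1.511 ✓
  U = 0.584 -> Y = 1.342 ✓
  U = 0.468 -> Y = 1.219 ✓
All samples match this transformation.

(c) U² + 1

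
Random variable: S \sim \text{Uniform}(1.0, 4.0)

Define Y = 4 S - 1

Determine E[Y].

For Y = 4S - 1:
E[Y] = 4 * E[S] - 1
E[S] = (1 + 4)/2 = 2.5
E[Y] = 4 * 2.5 - 1 = 9

9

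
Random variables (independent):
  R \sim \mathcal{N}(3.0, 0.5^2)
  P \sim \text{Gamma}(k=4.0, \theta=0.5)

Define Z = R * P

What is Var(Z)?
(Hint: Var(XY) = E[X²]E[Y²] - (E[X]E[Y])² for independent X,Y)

Var(XY) = E[X²]E[Y²] - (E[X]E[Y])²
E[R] = 3, Var(R) = 0.25
E[P] = 2, Var(P) = 1
E[R²] = 0.25 + 3² = 9.25
E[P²] = 1 + 2² = 5
Var(Z) = 9.25*5 - (3*2)²
= 46.25 - 36 = 10.25

10.25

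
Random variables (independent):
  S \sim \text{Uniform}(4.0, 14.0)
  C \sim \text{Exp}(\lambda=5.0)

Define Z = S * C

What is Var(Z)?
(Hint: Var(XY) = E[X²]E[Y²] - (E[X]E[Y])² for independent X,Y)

Var(XY) = E[X²]E[Y²] - (E[X]E[Y])²
E[S] = 9, Var(S) = 8.3333333
E[C] = 0.2, Var(C) = 0.04
E[S²] = 8.3333333 + 9² = 89.333333
E[C²] = 0.04 + 0.2² = 0.08
Var(Z) = 89.333333*0.08 - (9*0.2)²
= 7.1466667 - 3.24 = 3.9066667

3.9066667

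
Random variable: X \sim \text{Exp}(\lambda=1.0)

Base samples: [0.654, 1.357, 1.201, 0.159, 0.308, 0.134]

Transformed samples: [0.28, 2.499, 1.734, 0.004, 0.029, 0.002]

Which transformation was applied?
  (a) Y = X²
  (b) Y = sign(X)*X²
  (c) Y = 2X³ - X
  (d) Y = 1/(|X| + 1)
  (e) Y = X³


Checking option (e) Y = X³:
  X = 0.654 -> Y = 0.28 ✓
  X = 1.357 -> Y = 2.499 ✓
  X = 1.201 -> Y = 1.734 ✓
All samples match this transformation.

(e) X³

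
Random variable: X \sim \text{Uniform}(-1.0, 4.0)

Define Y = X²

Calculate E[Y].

E[X²] = Var(X) + (E[X])² = 2.0833333 + 2.25 = 4.3333333

4.3333333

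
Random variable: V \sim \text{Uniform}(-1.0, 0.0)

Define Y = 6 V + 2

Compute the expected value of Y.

For Y = 6V + 2:
E[Y] = 6 * E[V] + 2
E[V] = (-1 + 0)/2 = -0.5
E[Y] = 6 * (-0.5) + 2 = -1

-1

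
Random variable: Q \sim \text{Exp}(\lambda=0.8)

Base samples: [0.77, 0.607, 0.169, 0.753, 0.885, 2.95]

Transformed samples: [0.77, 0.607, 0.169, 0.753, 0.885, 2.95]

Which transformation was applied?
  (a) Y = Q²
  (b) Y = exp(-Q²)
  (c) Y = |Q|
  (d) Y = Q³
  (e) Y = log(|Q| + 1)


Checking option (c) Y = |Q|:
  Q = 0.77 -> Y = 0.77 ✓
  Q = 0.607 -> Y = 0.607 ✓
  Q = 0.169 -> Y = 0.169 ✓
All samples match this transformation.

(c) |Q|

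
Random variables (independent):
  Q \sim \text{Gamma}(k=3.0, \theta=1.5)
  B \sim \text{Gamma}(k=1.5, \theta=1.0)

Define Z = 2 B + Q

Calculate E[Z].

E[Z] = 1*E[Q] + 2*E[B]
E[Q] = 4.5
E[B] = 1.5
E[Z] = 1*4.5 + 2*1.5 = 7.5

7.5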